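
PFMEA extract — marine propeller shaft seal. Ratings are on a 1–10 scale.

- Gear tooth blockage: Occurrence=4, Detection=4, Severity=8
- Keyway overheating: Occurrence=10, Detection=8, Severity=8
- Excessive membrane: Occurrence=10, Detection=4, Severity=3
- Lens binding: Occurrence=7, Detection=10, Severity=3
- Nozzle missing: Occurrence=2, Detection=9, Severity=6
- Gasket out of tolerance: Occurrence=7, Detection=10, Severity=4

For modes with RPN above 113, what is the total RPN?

1378

RPN = Severity × Occurrence × Detection:
  Gear tooth blockage: 8 × 4 × 4 = 128
  Keyway overheating: 8 × 10 × 8 = 640
  Excessive membrane: 3 × 10 × 4 = 120
  Lens binding: 3 × 7 × 10 = 210
  Nozzle missing: 6 × 2 × 9 = 108
  Gasket out of tolerance: 4 × 7 × 10 = 280
RPN > 113: Gear tooth blockage (128), Keyway overheating (640), Excessive membrane (120), Lens binding (210), Gasket out of tolerance (280).
Sum: 128 + 640 + 120 + 210 + 280 = 1378.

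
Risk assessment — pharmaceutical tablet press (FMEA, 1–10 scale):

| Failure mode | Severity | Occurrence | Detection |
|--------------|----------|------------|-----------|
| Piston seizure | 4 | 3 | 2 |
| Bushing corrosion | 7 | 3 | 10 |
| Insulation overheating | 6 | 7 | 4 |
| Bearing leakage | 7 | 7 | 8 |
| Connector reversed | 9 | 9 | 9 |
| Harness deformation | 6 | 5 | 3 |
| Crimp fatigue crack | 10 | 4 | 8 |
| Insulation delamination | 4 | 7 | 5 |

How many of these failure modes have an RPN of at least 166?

RPN = Severity × Occurrence × Detection:
  Piston seizure: 4 × 3 × 2 = 24
  Bushing corrosion: 7 × 3 × 10 = 210
  Insulation overheating: 6 × 7 × 4 = 168
  Bearing leakage: 7 × 7 × 8 = 392
  Connector reversed: 9 × 9 × 9 = 729
  Harness deformation: 6 × 5 × 3 = 90
  Crimp fatigue crack: 10 × 4 × 8 = 320
  Insulation delamination: 4 × 7 × 5 = 140
Modes with RPN ≥ 166: Bushing corrosion (210), Insulation overheating (168), Bearing leakage (392), Connector reversed (729), Crimp fatigue crack (320) → 5.

5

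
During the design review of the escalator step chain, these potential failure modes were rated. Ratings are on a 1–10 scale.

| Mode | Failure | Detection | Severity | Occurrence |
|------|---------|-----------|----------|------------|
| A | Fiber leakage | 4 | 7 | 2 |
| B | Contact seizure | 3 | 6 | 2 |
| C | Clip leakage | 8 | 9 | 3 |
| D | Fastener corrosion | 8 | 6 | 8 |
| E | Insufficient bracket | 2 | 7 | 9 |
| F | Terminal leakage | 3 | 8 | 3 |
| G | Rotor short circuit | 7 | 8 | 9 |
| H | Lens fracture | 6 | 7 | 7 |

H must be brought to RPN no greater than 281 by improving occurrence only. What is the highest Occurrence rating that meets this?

6

H: S=7, O=7, D=6 → current RPN = 294.
Fixed product = 42. Need 42 × O ≤ 281, so O ≤ 281/42 = 6.69.
Maximum integer Occurrence rating = 6 (gives RPN 252; O=7 would give 294 > 281).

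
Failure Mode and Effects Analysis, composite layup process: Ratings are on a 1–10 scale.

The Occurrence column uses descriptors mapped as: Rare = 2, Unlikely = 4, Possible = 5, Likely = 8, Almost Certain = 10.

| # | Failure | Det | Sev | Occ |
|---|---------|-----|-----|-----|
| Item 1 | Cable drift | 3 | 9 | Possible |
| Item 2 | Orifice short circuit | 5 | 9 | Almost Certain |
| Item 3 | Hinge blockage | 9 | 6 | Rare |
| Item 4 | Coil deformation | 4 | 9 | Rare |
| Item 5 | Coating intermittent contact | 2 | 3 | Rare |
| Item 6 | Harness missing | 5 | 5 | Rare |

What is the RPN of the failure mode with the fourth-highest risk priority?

72

RPN = Severity × Occurrence × Detection:
  Item 1: 9 × 5 × 3 = 135
  Item 2: 9 × 10 × 5 = 450
  Item 3: 6 × 2 × 9 = 108
  Item 4: 9 × 2 × 4 = 72
  Item 5: 3 × 2 × 2 = 12
  Item 6: 5 × 2 × 5 = 50
Sorted descending: 450, 135, 108, 72, 50, 12.
The fourth-highest RPN is 72 (Item 4).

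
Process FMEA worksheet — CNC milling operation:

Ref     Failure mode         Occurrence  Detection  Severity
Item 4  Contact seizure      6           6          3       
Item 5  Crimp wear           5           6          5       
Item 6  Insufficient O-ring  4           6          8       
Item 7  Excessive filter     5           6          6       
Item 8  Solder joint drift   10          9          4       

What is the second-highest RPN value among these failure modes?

192

RPN = Severity × Occurrence × Detection:
  Item 4: 3 × 6 × 6 = 108
  Item 5: 5 × 5 × 6 = 150
  Item 6: 8 × 4 × 6 = 192
  Item 7: 6 × 5 × 6 = 180
  Item 8: 4 × 10 × 9 = 360
Sorted descending: 360, 192, 180, 150, 108.
The second-highest RPN is 192 (Item 6).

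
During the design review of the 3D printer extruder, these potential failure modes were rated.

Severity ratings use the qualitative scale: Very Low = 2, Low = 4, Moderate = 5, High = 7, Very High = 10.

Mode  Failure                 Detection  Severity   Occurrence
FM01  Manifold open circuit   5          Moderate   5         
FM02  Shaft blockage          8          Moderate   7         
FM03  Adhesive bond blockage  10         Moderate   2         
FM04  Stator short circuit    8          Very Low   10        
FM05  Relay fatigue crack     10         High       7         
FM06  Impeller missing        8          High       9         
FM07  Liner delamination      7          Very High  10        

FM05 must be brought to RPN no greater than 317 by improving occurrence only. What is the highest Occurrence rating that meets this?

4

FM05: S=7, O=7, D=10 → current RPN = 490.
Fixed product = 70. Need 70 × O ≤ 317, so O ≤ 317/70 = 4.53.
Maximum integer Occurrence rating = 4 (gives RPN 280; O=5 would give 350 > 317).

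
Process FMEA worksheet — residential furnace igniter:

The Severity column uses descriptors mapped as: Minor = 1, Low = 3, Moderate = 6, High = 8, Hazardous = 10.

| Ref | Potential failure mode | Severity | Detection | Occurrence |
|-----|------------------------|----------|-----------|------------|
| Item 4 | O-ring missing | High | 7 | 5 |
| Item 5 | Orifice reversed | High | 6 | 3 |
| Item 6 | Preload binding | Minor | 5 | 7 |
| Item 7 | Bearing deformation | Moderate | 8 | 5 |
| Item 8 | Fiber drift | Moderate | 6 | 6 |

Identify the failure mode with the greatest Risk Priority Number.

Item 4

RPN = Severity × Occurrence × Detection:
  Item 4: 8 × 5 × 7 = 280
  Item 5: 8 × 3 × 6 = 144
  Item 6: 1 × 7 × 5 = 35
  Item 7: 6 × 5 × 8 = 240
  Item 8: 6 × 6 × 6 = 216
Highest RPN is 280 → Item 4.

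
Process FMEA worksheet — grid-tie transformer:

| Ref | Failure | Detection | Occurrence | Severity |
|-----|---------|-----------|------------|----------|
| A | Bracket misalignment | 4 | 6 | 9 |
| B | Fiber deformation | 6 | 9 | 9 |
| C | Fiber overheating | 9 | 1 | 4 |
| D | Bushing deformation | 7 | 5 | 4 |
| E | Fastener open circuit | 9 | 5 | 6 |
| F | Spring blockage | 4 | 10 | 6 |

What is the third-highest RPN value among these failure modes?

240

RPN = Severity × Occurrence × Detection:
  A: 9 × 6 × 4 = 216
  B: 9 × 9 × 6 = 486
  C: 4 × 1 × 9 = 36
  D: 4 × 5 × 7 = 140
  E: 6 × 5 × 9 = 270
  F: 6 × 10 × 4 = 240
Sorted descending: 486, 270, 240, 216, 140, 36.
The third-highest RPN is 240 (F).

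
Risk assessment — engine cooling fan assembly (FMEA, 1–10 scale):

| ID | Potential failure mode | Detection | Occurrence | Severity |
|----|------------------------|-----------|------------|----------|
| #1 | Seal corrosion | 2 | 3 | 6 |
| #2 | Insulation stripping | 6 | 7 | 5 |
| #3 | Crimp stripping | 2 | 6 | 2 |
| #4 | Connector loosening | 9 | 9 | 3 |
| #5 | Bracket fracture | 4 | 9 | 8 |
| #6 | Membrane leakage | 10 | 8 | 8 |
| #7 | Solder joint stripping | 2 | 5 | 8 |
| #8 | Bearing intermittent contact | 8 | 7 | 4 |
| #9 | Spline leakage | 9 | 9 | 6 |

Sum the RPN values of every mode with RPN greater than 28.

2207

RPN = Severity × Occurrence × Detection:
  #1: 6 × 3 × 2 = 36
  #2: 5 × 7 × 6 = 210
  #3: 2 × 6 × 2 = 24
  #4: 3 × 9 × 9 = 243
  #5: 8 × 9 × 4 = 288
  #6: 8 × 8 × 10 = 640
  #7: 8 × 5 × 2 = 80
  #8: 4 × 7 × 8 = 224
  #9: 6 × 9 × 9 = 486
RPN > 28: #1 (36), #2 (210), #4 (243), #5 (288), #6 (640), #7 (80), #8 (224), #9 (486).
Sum: 36 + 210 + 243 + 288 + 640 + 80 + 224 + 486 = 2207.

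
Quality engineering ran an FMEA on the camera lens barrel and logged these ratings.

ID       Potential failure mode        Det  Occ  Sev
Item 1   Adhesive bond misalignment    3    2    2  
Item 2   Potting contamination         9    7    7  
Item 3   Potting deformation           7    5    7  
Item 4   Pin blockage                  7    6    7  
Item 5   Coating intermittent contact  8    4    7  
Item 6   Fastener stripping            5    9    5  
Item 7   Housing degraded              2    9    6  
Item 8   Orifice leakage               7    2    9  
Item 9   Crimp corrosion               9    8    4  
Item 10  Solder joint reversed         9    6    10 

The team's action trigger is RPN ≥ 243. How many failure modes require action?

RPN = Severity × Occurrence × Detection:
  Item 1: 2 × 2 × 3 = 12
  Item 2: 7 × 7 × 9 = 441
  Item 3: 7 × 5 × 7 = 245
  Item 4: 7 × 6 × 7 = 294
  Item 5: 7 × 4 × 8 = 224
  Item 6: 5 × 9 × 5 = 225
  Item 7: 6 × 9 × 2 = 108
  Item 8: 9 × 2 × 7 = 126
  Item 9: 4 × 8 × 9 = 288
  Item 10: 10 × 6 × 9 = 540
Modes with RPN ≥ 243: Item 2 (441), Item 3 (245), Item 4 (294), Item 9 (288), Item 10 (540) → 5.

5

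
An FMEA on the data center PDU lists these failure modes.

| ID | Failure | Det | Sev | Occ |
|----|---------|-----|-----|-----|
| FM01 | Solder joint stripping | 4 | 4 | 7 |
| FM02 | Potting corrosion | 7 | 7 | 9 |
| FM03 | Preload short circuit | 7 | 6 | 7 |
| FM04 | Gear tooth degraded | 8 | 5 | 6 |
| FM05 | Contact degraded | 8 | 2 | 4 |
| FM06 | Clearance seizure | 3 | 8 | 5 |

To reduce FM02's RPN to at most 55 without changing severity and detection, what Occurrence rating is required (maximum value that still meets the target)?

1

FM02: S=7, O=9, D=7 → current RPN = 441.
Fixed product = 49. Need 49 × O ≤ 55, so O ≤ 55/49 = 1.12.
Maximum integer Occurrence rating = 1 (gives RPN 49; O=2 would give 98 > 55).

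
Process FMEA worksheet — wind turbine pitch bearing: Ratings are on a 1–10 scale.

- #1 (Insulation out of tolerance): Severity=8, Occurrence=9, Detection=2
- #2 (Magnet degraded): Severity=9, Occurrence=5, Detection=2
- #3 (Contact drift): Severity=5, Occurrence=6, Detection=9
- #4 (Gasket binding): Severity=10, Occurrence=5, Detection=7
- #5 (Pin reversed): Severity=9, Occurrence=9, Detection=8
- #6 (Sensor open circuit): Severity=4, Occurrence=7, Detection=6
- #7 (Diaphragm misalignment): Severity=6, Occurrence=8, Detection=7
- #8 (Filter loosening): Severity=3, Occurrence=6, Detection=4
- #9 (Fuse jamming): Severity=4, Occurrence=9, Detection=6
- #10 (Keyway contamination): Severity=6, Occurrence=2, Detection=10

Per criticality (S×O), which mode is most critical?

Criticality = Severity × Occurrence:
  #1: 8 × 9 = 72
  #2: 9 × 5 = 45
  #3: 5 × 6 = 30
  #4: 10 × 5 = 50
  #5: 9 × 9 = 81
  #6: 4 × 7 = 28
  #7: 6 × 8 = 48
  #8: 3 × 6 = 18
  #9: 4 × 9 = 36
  #10: 6 × 2 = 12
Highest criticality is 81 → #5.

#5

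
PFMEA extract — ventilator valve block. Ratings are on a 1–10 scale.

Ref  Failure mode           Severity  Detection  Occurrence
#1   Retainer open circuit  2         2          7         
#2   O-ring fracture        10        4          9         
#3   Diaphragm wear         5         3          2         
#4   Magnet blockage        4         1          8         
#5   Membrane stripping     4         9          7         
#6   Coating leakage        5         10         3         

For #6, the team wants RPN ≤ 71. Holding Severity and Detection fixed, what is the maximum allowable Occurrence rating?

#6: S=5, O=3, D=10 → current RPN = 150.
Fixed product = 50. Need 50 × O ≤ 71, so O ≤ 71/50 = 1.42.
Maximum integer Occurrence rating = 1 (gives RPN 50; O=2 would give 100 > 71).

1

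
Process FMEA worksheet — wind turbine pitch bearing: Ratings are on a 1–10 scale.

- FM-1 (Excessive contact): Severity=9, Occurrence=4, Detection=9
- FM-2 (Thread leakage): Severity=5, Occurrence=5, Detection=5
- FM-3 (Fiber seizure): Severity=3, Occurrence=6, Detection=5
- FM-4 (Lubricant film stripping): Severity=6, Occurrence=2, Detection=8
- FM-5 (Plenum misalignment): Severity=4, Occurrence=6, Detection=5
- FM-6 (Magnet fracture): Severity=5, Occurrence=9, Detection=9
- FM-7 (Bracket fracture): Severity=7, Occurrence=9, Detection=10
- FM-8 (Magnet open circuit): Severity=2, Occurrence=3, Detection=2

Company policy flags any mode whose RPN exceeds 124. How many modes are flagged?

RPN = Severity × Occurrence × Detection:
  FM-1: 9 × 4 × 9 = 324
  FM-2: 5 × 5 × 5 = 125
  FM-3: 3 × 6 × 5 = 90
  FM-4: 6 × 2 × 8 = 96
  FM-5: 4 × 6 × 5 = 120
  FM-6: 5 × 9 × 9 = 405
  FM-7: 7 × 9 × 10 = 630
  FM-8: 2 × 3 × 2 = 12
Modes with RPN > 124: FM-1 (324), FM-2 (125), FM-6 (405), FM-7 (630) → 4.

4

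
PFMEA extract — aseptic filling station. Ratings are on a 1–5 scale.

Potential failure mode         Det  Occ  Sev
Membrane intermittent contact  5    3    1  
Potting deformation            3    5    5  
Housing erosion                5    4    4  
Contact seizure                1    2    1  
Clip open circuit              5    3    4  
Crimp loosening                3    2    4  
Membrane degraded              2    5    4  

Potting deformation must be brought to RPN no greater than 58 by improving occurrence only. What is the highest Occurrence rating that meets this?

Potting deformation: S=5, O=5, D=3 → current RPN = 75.
Fixed product = 15. Need 15 × O ≤ 58, so O ≤ 58/15 = 3.87.
Maximum integer Occurrence rating = 3 (gives RPN 45; O=4 would give 60 > 58).

3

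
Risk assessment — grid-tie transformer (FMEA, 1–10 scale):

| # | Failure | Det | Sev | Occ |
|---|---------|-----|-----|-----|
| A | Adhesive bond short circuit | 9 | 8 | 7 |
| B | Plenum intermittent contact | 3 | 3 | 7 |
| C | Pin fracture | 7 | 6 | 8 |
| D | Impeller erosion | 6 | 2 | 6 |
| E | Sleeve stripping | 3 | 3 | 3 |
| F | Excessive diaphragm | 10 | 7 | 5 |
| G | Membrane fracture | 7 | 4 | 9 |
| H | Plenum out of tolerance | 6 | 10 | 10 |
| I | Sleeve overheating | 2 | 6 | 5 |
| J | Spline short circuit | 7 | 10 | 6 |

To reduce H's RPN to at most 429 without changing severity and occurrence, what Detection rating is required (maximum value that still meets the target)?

4

H: S=10, O=10, D=6 → current RPN = 600.
Fixed product = 100. Need 100 × D ≤ 429, so D ≤ 429/100 = 4.29.
Maximum integer Detection rating = 4 (gives RPN 400; D=5 would give 500 > 429).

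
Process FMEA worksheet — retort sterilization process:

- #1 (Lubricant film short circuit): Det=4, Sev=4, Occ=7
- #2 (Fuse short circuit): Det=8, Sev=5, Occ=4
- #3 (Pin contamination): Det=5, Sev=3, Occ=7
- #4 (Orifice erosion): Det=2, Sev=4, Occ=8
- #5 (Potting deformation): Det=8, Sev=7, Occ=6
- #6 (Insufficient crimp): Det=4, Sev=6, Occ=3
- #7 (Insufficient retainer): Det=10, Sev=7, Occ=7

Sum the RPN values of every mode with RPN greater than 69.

1275

RPN = Severity × Occurrence × Detection:
  #1: 4 × 7 × 4 = 112
  #2: 5 × 4 × 8 = 160
  #3: 3 × 7 × 5 = 105
  #4: 4 × 8 × 2 = 64
  #5: 7 × 6 × 8 = 336
  #6: 6 × 3 × 4 = 72
  #7: 7 × 7 × 10 = 490
RPN > 69: #1 (112), #2 (160), #3 (105), #5 (336), #6 (72), #7 (490).
Sum: 112 + 160 + 105 + 336 + 72 + 490 = 1275.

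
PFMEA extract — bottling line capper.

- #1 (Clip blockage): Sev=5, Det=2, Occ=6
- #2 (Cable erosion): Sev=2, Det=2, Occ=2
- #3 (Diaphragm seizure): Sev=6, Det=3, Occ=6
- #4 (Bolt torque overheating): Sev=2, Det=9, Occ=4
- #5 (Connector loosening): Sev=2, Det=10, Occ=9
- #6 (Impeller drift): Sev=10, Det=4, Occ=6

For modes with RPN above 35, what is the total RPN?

660

RPN = Severity × Occurrence × Detection:
  #1: 5 × 6 × 2 = 60
  #2: 2 × 2 × 2 = 8
  #3: 6 × 6 × 3 = 108
  #4: 2 × 4 × 9 = 72
  #5: 2 × 9 × 10 = 180
  #6: 10 × 6 × 4 = 240
RPN > 35: #1 (60), #3 (108), #4 (72), #5 (180), #6 (240).
Sum: 60 + 108 + 72 + 180 + 240 = 660.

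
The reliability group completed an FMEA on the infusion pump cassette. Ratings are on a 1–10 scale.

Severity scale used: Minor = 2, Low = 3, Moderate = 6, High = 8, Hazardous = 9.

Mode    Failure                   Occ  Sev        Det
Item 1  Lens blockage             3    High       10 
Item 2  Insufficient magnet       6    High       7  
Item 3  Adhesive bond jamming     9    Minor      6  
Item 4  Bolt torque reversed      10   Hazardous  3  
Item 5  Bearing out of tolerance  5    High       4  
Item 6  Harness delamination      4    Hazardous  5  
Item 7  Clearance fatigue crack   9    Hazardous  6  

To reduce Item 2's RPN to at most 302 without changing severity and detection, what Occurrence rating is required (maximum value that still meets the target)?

5

Item 2: S=8, O=6, D=7 → current RPN = 336.
Fixed product = 56. Need 56 × O ≤ 302, so O ≤ 302/56 = 5.39.
Maximum integer Occurrence rating = 5 (gives RPN 280; O=6 would give 336 > 302).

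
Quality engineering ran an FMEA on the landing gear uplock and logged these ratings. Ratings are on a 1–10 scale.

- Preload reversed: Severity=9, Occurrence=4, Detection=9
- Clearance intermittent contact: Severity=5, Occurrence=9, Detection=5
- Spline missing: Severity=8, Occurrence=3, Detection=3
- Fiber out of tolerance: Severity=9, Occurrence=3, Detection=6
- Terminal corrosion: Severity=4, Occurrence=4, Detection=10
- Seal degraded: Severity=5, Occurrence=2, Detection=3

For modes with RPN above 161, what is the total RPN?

711

RPN = Severity × Occurrence × Detection:
  Preload reversed: 9 × 4 × 9 = 324
  Clearance intermittent contact: 5 × 9 × 5 = 225
  Spline missing: 8 × 3 × 3 = 72
  Fiber out of tolerance: 9 × 3 × 6 = 162
  Terminal corrosion: 4 × 4 × 10 = 160
  Seal degraded: 5 × 2 × 3 = 30
RPN > 161: Preload reversed (324), Clearance intermittent contact (225), Fiber out of tolerance (162).
Sum: 324 + 225 + 162 = 711.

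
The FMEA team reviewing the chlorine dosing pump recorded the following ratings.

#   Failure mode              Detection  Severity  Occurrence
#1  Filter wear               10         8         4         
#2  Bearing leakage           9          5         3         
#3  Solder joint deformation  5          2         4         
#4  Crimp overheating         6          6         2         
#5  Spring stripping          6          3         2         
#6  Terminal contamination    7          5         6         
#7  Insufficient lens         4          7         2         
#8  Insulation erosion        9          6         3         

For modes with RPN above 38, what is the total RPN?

RPN = Severity × Occurrence × Detection:
  #1: 8 × 4 × 10 = 320
  #2: 5 × 3 × 9 = 135
  #3: 2 × 4 × 5 = 40
  #4: 6 × 2 × 6 = 72
  #5: 3 × 2 × 6 = 36
  #6: 5 × 6 × 7 = 210
  #7: 7 × 2 × 4 = 56
  #8: 6 × 3 × 9 = 162
RPN > 38: #1 (320), #2 (135), #3 (40), #4 (72), #6 (210), #7 (56), #8 (162).
Sum: 320 + 135 + 40 + 72 + 210 + 56 + 162 = 995.

995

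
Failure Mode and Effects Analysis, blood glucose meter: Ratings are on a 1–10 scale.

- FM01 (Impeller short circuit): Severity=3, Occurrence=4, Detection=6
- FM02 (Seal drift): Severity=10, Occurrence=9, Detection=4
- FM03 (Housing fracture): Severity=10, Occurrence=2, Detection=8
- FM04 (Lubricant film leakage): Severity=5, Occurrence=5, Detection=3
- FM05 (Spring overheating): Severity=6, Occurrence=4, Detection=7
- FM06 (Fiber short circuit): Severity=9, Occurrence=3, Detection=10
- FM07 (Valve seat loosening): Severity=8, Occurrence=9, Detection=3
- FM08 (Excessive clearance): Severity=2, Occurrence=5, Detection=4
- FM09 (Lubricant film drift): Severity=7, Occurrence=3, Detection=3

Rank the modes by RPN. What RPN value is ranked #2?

270

RPN = Severity × Occurrence × Detection:
  FM01: 3 × 4 × 6 = 72
  FM02: 10 × 9 × 4 = 360
  FM03: 10 × 2 × 8 = 160
  FM04: 5 × 5 × 3 = 75
  FM05: 6 × 4 × 7 = 168
  FM06: 9 × 3 × 10 = 270
  FM07: 8 × 9 × 3 = 216
  FM08: 2 × 5 × 4 = 40
  FM09: 7 × 3 × 3 = 63
Sorted descending: 360, 270, 216, 168, 160, 75, 72, 63, 40.
The second-highest RPN is 270 (FM06).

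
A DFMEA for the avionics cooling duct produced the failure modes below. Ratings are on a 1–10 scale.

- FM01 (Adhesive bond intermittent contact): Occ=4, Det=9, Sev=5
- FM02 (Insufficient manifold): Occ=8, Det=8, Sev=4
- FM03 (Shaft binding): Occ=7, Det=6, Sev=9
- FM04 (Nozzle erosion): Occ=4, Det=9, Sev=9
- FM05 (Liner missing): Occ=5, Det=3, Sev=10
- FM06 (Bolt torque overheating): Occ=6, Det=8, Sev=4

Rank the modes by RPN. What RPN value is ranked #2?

RPN = Severity × Occurrence × Detection:
  FM01: 5 × 4 × 9 = 180
  FM02: 4 × 8 × 8 = 256
  FM03: 9 × 7 × 6 = 378
  FM04: 9 × 4 × 9 = 324
  FM05: 10 × 5 × 3 = 150
  FM06: 4 × 6 × 8 = 192
Sorted descending: 378, 324, 256, 192, 180, 150.
The second-highest RPN is 324 (FM04).

324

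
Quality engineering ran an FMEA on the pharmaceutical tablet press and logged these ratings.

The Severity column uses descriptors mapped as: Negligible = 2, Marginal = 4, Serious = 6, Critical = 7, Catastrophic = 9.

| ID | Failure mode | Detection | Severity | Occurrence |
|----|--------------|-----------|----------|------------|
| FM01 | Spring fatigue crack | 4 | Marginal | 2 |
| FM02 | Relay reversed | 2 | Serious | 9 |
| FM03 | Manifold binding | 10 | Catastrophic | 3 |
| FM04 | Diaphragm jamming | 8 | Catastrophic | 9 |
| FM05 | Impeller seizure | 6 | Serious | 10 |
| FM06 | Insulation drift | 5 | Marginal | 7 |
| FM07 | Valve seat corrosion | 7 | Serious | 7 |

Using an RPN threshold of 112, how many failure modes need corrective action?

5

RPN = Severity × Occurrence × Detection:
  FM01: 4 × 2 × 4 = 32
  FM02: 6 × 9 × 2 = 108
  FM03: 9 × 3 × 10 = 270
  FM04: 9 × 9 × 8 = 648
  FM05: 6 × 10 × 6 = 360
  FM06: 4 × 7 × 5 = 140
  FM07: 6 × 7 × 7 = 294
Modes with RPN ≥ 112: FM03 (270), FM04 (648), FM05 (360), FM06 (140), FM07 (294) → 5.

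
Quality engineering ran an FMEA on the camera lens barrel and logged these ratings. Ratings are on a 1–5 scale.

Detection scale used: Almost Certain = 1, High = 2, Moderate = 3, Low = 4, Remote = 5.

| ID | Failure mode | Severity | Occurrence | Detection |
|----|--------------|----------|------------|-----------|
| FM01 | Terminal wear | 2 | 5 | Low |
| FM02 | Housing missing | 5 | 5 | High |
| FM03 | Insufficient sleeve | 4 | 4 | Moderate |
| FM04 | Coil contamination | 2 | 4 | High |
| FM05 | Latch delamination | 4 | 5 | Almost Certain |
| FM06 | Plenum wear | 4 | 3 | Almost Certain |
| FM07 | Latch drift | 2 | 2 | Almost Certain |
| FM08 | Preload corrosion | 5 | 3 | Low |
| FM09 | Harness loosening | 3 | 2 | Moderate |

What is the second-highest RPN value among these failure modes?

50

RPN = Severity × Occurrence × Detection:
  FM01: 2 × 5 × 4 = 40
  FM02: 5 × 5 × 2 = 50
  FM03: 4 × 4 × 3 = 48
  FM04: 2 × 4 × 2 = 16
  FM05: 4 × 5 × 1 = 20
  FM06: 4 × 3 × 1 = 12
  FM07: 2 × 2 × 1 = 4
  FM08: 5 × 3 × 4 = 60
  FM09: 3 × 2 × 3 = 18
Sorted descending: 60, 50, 48, 40, 20, 18, 16, 12, 4.
The second-highest RPN is 50 (FM02).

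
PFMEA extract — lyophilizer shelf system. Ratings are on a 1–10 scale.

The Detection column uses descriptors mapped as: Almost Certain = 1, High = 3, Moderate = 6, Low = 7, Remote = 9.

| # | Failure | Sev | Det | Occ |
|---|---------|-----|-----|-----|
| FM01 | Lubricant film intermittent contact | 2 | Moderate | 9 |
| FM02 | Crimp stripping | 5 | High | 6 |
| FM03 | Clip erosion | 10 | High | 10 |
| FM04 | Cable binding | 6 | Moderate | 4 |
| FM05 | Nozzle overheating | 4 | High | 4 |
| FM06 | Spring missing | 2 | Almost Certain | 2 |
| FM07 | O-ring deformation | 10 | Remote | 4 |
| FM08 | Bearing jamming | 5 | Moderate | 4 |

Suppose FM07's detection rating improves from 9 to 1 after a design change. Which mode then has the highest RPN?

FM03

RPN = Severity × Occurrence × Detection:
  FM01: 2 × 9 × 6 = 108
  FM02: 5 × 6 × 3 = 90
  FM03: 10 × 10 × 3 = 300
  FM04: 6 × 4 × 6 = 144
  FM05: 4 × 4 × 3 = 48
  FM06: 2 × 2 × 1 = 4
  FM07: 10 × 4 × 9 = 360
  FM08: 5 × 4 × 6 = 120
After action: FM07 → 10 × 4 × 1 = 40.
Revised RPNs: FM03=300, FM04=144, FM08=120, FM01=108, FM02=90, FM05=48, FM07=40, FM06=4.
Highest is now FM03 (300).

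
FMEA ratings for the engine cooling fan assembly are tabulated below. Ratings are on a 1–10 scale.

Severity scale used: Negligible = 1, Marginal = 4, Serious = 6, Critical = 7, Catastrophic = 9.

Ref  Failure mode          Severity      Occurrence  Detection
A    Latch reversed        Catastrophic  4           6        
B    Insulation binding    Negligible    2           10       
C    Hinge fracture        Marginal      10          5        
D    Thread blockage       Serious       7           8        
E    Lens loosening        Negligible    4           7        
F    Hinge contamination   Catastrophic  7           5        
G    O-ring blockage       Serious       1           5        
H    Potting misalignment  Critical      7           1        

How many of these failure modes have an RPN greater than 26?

RPN = Severity × Occurrence × Detection:
  A: 9 × 4 × 6 = 216
  B: 1 × 2 × 10 = 20
  C: 4 × 10 × 5 = 200
  D: 6 × 7 × 8 = 336
  E: 1 × 4 × 7 = 28
  F: 9 × 7 × 5 = 315
  G: 6 × 1 × 5 = 30
  H: 7 × 7 × 1 = 49
Modes with RPN > 26: A (216), C (200), D (336), E (28), F (315), G (30), H (49) → 7.

7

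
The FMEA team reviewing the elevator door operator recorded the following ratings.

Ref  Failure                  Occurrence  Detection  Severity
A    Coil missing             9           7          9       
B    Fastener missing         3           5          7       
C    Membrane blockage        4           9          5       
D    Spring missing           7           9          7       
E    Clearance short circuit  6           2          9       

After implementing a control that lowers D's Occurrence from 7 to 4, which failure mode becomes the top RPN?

A

RPN = Severity × Occurrence × Detection:
  A: 9 × 9 × 7 = 567
  B: 7 × 3 × 5 = 105
  C: 5 × 4 × 9 = 180
  D: 7 × 7 × 9 = 441
  E: 9 × 6 × 2 = 108
After action: D → 7 × 4 × 9 = 252.
Revised RPNs: A=567, D=252, C=180, E=108, B=105.
Highest is now A (567).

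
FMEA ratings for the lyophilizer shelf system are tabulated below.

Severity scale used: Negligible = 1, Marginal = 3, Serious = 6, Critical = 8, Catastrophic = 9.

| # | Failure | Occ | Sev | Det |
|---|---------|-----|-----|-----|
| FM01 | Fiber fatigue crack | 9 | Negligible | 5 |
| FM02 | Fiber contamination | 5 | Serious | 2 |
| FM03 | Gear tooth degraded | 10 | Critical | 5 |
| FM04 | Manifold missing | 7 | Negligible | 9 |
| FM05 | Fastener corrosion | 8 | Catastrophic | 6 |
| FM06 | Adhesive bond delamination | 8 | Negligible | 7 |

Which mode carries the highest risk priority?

FM05

RPN = Severity × Occurrence × Detection:
  FM01: 1 × 9 × 5 = 45
  FM02: 6 × 5 × 2 = 60
  FM03: 8 × 10 × 5 = 400
  FM04: 1 × 7 × 9 = 63
  FM05: 9 × 8 × 6 = 432
  FM06: 1 × 8 × 7 = 56
Highest RPN is 432 → FM05.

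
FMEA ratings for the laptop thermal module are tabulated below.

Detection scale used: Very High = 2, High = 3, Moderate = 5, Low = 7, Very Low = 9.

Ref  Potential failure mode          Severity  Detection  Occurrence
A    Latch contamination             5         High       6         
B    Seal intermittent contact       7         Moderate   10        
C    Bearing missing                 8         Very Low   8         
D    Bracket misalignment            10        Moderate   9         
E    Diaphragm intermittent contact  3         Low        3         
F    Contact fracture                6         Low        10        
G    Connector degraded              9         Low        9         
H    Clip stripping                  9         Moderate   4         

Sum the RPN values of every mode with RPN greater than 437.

1593

RPN = Severity × Occurrence × Detection:
  A: 5 × 6 × 3 = 90
  B: 7 × 10 × 5 = 350
  C: 8 × 8 × 9 = 576
  D: 10 × 9 × 5 = 450
  E: 3 × 3 × 7 = 63
  F: 6 × 10 × 7 = 420
  G: 9 × 9 × 7 = 567
  H: 9 × 4 × 5 = 180
RPN > 437: C (576), D (450), G (567).
Sum: 576 + 450 + 567 = 1593.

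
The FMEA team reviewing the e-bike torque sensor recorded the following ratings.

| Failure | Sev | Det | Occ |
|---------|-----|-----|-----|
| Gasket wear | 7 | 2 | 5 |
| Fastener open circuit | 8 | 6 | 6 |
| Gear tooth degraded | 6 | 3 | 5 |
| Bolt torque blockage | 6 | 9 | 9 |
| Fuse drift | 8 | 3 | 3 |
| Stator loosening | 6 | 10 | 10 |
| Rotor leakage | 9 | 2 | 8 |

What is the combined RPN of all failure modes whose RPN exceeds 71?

RPN = Severity × Occurrence × Detection:
  Gasket wear: 7 × 5 × 2 = 70
  Fastener open circuit: 8 × 6 × 6 = 288
  Gear tooth degraded: 6 × 5 × 3 = 90
  Bolt torque blockage: 6 × 9 × 9 = 486
  Fuse drift: 8 × 3 × 3 = 72
  Stator loosening: 6 × 10 × 10 = 600
  Rotor leakage: 9 × 8 × 2 = 144
RPN > 71: Fastener open circuit (288), Gear tooth degraded (90), Bolt torque blockage (486), Fuse drift (72), Stator loosening (600), Rotor leakage (144).
Sum: 288 + 90 + 486 + 72 + 600 + 144 = 1680.

1680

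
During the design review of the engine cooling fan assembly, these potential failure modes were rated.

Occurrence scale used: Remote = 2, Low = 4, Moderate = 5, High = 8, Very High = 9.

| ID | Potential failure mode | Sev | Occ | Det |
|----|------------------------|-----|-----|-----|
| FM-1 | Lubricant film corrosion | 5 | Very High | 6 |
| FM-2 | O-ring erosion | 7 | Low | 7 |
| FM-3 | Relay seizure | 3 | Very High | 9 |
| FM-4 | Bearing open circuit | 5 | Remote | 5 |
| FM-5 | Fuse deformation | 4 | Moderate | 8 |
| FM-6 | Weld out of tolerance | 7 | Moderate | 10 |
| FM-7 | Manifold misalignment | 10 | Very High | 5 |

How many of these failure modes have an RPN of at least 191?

RPN = Severity × Occurrence × Detection:
  FM-1: 5 × 9 × 6 = 270
  FM-2: 7 × 4 × 7 = 196
  FM-3: 3 × 9 × 9 = 243
  FM-4: 5 × 2 × 5 = 50
  FM-5: 4 × 5 × 8 = 160
  FM-6: 7 × 5 × 10 = 350
  FM-7: 10 × 9 × 5 = 450
Modes with RPN ≥ 191: FM-1 (270), FM-2 (196), FM-3 (243), FM-6 (350), FM-7 (450) → 5.

5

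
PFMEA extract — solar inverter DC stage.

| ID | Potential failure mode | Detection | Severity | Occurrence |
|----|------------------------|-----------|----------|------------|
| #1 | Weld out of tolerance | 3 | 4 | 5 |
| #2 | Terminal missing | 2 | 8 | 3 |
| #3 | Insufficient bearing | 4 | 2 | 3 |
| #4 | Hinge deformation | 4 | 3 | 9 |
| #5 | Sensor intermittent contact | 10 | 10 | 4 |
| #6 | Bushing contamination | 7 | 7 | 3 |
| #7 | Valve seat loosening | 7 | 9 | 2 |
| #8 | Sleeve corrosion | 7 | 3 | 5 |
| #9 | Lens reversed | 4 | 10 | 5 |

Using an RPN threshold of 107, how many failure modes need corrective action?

5

RPN = Severity × Occurrence × Detection:
  #1: 4 × 5 × 3 = 60
  #2: 8 × 3 × 2 = 48
  #3: 2 × 3 × 4 = 24
  #4: 3 × 9 × 4 = 108
  #5: 10 × 4 × 10 = 400
  #6: 7 × 3 × 7 = 147
  #7: 9 × 2 × 7 = 126
  #8: 3 × 5 × 7 = 105
  #9: 10 × 5 × 4 = 200
Modes with RPN ≥ 107: #4 (108), #5 (400), #6 (147), #7 (126), #9 (200) → 5.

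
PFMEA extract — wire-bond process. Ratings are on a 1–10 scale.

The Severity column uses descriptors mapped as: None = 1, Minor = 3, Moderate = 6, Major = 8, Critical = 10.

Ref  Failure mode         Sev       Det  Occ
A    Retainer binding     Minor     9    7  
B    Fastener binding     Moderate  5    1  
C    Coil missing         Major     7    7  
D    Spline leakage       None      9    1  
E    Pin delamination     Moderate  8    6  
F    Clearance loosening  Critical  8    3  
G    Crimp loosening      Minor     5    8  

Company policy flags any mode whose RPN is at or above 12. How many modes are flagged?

RPN = Severity × Occurrence × Detection:
  A: 3 × 7 × 9 = 189
  B: 6 × 1 × 5 = 30
  C: 8 × 7 × 7 = 392
  D: 1 × 1 × 9 = 9
  E: 6 × 6 × 8 = 288
  F: 10 × 3 × 8 = 240
  G: 3 × 8 × 5 = 120
Modes with RPN ≥ 12: A (189), B (30), C (392), E (288), F (240), G (120) → 6.

6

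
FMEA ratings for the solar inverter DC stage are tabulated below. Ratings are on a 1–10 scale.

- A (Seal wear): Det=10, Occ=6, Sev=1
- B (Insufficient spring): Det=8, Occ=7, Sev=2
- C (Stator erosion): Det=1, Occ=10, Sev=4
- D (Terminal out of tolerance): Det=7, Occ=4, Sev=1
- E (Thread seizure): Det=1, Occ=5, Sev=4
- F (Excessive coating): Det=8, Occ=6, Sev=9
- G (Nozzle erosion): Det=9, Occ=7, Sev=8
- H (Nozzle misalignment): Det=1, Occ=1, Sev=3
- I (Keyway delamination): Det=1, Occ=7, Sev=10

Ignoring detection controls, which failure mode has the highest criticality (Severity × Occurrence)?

I

Criticality = Severity × Occurrence:
  A: 1 × 6 = 6
  B: 2 × 7 = 14
  C: 4 × 10 = 40
  D: 1 × 4 = 4
  E: 4 × 5 = 20
  F: 9 × 6 = 54
  G: 8 × 7 = 56
  H: 3 × 1 = 3
  I: 10 × 7 = 70
Highest criticality is 70 → I.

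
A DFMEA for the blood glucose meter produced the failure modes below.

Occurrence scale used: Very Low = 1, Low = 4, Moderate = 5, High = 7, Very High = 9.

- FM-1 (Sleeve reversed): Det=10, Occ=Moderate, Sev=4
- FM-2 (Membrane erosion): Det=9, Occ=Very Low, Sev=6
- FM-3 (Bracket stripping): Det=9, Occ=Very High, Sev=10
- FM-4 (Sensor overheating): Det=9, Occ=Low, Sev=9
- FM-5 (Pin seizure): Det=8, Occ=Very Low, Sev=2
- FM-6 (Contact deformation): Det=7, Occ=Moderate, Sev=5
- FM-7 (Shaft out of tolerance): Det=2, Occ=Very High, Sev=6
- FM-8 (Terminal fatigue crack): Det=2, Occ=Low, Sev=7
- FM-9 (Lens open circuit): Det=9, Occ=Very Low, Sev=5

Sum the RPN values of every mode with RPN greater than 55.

RPN = Severity × Occurrence × Detection:
  FM-1: 4 × 5 × 10 = 200
  FM-2: 6 × 1 × 9 = 54
  FM-3: 10 × 9 × 9 = 810
  FM-4: 9 × 4 × 9 = 324
  FM-5: 2 × 1 × 8 = 16
  FM-6: 5 × 5 × 7 = 175
  FM-7: 6 × 9 × 2 = 108
  FM-8: 7 × 4 × 2 = 56
  FM-9: 5 × 1 × 9 = 45
RPN > 55: FM-1 (200), FM-3 (810), FM-4 (324), FM-6 (175), FM-7 (108), FM-8 (56).
Sum: 200 + 810 + 324 + 175 + 108 + 56 = 1673.

1673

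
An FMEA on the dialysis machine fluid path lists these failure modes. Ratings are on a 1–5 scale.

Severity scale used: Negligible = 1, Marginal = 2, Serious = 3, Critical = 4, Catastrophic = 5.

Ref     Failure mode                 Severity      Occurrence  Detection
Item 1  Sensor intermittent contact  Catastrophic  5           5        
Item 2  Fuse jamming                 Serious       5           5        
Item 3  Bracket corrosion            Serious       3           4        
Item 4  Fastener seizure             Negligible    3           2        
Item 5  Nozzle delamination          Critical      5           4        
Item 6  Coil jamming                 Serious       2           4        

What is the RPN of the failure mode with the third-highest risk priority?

75

RPN = Severity × Occurrence × Detection:
  Item 1: 5 × 5 × 5 = 125
  Item 2: 3 × 5 × 5 = 75
  Item 3: 3 × 3 × 4 = 36
  Item 4: 1 × 3 × 2 = 6
  Item 5: 4 × 5 × 4 = 80
  Item 6: 3 × 2 × 4 = 24
Sorted descending: 125, 80, 75, 36, 24, 6.
The third-highest RPN is 75 (Item 2).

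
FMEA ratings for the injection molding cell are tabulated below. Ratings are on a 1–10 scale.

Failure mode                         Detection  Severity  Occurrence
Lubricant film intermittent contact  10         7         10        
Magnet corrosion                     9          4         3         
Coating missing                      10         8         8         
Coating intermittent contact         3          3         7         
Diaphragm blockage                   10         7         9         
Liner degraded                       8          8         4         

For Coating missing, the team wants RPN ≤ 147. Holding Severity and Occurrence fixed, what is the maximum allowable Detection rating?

Coating missing: S=8, O=8, D=10 → current RPN = 640.
Fixed product = 64. Need 64 × D ≤ 147, so D ≤ 147/64 = 2.30.
Maximum integer Detection rating = 2 (gives RPN 128; D=3 would give 192 > 147).

2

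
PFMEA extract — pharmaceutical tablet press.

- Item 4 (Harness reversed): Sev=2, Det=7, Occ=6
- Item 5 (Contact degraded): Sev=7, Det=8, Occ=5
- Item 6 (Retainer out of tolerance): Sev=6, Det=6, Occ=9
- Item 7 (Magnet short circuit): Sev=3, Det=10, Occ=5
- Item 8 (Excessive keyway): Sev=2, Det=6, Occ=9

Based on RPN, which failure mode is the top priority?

RPN = Severity × Occurrence × Detection:
  Item 4: 2 × 6 × 7 = 84
  Item 5: 7 × 5 × 8 = 280
  Item 6: 6 × 9 × 6 = 324
  Item 7: 3 × 5 × 10 = 150
  Item 8: 2 × 9 × 6 = 108
Highest RPN is 324 → Item 6.

Item 6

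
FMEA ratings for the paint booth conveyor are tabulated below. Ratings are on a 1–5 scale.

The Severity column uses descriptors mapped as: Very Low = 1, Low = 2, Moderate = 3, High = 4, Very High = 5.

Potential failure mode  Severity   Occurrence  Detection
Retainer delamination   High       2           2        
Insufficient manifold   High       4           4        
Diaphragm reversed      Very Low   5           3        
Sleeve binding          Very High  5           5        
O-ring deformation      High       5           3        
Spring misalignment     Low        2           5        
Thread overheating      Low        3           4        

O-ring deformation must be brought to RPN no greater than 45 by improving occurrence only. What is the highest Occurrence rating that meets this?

3

O-ring deformation: S=4, O=5, D=3 → current RPN = 60.
Fixed product = 12. Need 12 × O ≤ 45, so O ≤ 45/12 = 3.75.
Maximum integer Occurrence rating = 3 (gives RPN 36; O=4 would give 48 > 45).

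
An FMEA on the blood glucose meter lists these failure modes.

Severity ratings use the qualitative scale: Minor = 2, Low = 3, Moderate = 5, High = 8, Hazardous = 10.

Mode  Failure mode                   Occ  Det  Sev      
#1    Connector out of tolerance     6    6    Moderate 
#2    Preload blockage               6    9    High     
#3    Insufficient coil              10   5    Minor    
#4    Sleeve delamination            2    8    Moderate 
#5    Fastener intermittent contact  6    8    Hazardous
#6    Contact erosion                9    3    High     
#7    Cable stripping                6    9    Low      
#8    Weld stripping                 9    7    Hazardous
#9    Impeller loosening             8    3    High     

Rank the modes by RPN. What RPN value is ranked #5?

192

RPN = Severity × Occurrence × Detection:
  #1: 5 × 6 × 6 = 180
  #2: 8 × 6 × 9 = 432
  #3: 2 × 10 × 5 = 100
  #4: 5 × 2 × 8 = 80
  #5: 10 × 6 × 8 = 480
  #6: 8 × 9 × 3 = 216
  #7: 3 × 6 × 9 = 162
  #8: 10 × 9 × 7 = 630
  #9: 8 × 8 × 3 = 192
Sorted descending: 630, 480, 432, 216, 192, 180, 162, 100, 80.
The fifth-highest RPN is 192 (#9).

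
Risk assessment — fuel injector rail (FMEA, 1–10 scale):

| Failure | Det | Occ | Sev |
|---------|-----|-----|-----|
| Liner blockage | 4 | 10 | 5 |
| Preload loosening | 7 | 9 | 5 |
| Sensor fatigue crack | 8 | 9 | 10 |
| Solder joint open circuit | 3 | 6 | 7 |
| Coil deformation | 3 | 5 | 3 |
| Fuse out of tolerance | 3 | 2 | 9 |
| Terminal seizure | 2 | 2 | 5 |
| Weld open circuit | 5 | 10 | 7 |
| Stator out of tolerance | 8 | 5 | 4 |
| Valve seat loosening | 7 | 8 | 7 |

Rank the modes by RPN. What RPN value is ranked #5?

200

RPN = Severity × Occurrence × Detection:
  Liner blockage: 5 × 10 × 4 = 200
  Preload loosening: 5 × 9 × 7 = 315
  Sensor fatigue crack: 10 × 9 × 8 = 720
  Solder joint open circuit: 7 × 6 × 3 = 126
  Coil deformation: 3 × 5 × 3 = 45
  Fuse out of tolerance: 9 × 2 × 3 = 54
  Terminal seizure: 5 × 2 × 2 = 20
  Weld open circuit: 7 × 10 × 5 = 350
  Stator out of tolerance: 4 × 5 × 8 = 160
  Valve seat loosening: 7 × 8 × 7 = 392
Sorted descending: 720, 392, 350, 315, 200, 160, 126, 54, 45, 20.
The fifth-highest RPN is 200 (Liner blockage).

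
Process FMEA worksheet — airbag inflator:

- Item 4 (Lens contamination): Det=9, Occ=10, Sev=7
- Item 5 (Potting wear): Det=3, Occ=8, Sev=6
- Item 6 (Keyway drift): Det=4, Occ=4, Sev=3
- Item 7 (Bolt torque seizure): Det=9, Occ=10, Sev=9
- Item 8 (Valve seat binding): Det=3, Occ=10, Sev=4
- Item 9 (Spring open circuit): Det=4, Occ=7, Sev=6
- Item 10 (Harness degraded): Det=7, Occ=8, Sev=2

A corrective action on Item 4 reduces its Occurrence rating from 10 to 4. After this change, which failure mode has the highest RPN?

RPN = Severity × Occurrence × Detection:
  Item 4: 7 × 10 × 9 = 630
  Item 5: 6 × 8 × 3 = 144
  Item 6: 3 × 4 × 4 = 48
  Item 7: 9 × 10 × 9 = 810
  Item 8: 4 × 10 × 3 = 120
  Item 9: 6 × 7 × 4 = 168
  Item 10: 2 × 8 × 7 = 112
After action: Item 4 → 7 × 4 × 9 = 252.
Revised RPNs: Item 7=810, Item 4=252, Item 9=168, Item 5=144, Item 8=120, Item 10=112, Item 6=48.
Highest is now Item 7 (810).

Item 7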